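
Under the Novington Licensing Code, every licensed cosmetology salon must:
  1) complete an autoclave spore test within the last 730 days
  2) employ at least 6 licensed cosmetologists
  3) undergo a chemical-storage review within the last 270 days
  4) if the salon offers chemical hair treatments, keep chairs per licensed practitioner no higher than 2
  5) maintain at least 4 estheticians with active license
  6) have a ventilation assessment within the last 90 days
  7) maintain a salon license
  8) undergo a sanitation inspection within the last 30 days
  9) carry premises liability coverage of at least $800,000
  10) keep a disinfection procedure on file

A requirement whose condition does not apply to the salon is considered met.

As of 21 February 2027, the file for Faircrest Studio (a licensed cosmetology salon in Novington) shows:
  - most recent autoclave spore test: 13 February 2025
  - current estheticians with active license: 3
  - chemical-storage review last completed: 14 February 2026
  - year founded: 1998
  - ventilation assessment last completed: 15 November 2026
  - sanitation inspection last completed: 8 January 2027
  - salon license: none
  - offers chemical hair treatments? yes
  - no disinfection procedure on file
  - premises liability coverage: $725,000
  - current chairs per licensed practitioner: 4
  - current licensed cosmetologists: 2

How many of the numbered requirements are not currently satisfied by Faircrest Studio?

10

1. autoclave spore test 738 days ago vs limit 730 → not met
2. licensed cosmetologists 2 < 6 → not met
3. chemical-storage review 372 days ago vs limit 270 → not met
4. condition 'offers chemical hair treatments' holds; chairs per licensed practitioner 4 > 2 → not met
5. estheticians with active license 3 < 4 → not met
6. ventilation assessment 98 days ago vs limit 90 → not met
7. salon license absent → not met
8. sanitation inspection 44 days ago vs limit 30 → not met
9. premises liability coverage $725,000 < $800,000 → not met
10. disinfection procedure absent → not met
Not met: 10 of 10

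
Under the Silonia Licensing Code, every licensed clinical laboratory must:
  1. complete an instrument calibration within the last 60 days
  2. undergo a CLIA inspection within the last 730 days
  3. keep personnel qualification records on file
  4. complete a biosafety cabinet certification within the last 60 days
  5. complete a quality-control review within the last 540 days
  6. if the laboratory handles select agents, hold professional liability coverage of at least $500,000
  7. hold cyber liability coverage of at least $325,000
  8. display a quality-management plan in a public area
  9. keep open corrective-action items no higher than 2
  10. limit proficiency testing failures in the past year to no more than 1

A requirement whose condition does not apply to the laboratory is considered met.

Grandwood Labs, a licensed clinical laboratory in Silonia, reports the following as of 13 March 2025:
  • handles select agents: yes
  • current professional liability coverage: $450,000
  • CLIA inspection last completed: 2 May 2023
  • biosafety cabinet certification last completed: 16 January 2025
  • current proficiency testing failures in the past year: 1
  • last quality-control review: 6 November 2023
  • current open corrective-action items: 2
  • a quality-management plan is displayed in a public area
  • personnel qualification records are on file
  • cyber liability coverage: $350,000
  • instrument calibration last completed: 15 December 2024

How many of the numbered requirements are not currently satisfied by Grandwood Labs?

1. instrument calibration 88 days ago vs limit 60 → not met
2. CLIA inspection 681 days ago vs limit 730 → met
3. personnel qualification records present → met
4. biosafety cabinet certification 56 days ago vs limit 60 → met
5. quality-control review 493 days ago vs limit 540 → met
6. condition 'handles select agents' holds; professional liability coverage $450,000 < $500,000 → not met
7. cyber liability coverage $350,000 ≥ $325,000 → met
8. quality-management plan present → met
9. open corrective-action items 2 ≤ 2 → met
10. proficiency testing failures in the past year 1 ≤ 1 → met
Not met: 2 of 10

2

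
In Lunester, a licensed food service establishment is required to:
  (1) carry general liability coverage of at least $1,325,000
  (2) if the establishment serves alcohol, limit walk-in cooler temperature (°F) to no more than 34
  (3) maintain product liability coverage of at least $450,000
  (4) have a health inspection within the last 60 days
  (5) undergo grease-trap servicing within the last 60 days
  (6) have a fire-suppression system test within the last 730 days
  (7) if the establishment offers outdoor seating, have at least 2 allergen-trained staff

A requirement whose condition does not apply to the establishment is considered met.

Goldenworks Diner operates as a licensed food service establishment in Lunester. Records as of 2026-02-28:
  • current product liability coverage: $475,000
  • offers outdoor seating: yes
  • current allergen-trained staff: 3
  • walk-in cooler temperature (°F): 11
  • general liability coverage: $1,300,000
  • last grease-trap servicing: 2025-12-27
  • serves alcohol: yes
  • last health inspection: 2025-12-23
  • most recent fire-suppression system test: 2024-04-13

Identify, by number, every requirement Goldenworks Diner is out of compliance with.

1, 4, 5

1. general liability coverage $1,300,000 < $1,325,000 → not met
2. condition 'serves alcohol' holds; walk-in cooler temperature (°F) 11 ≤ 34 → met
3. product liability coverage $475,000 ≥ $450,000 → met
4. health inspection 67 days ago vs limit 60 → not met
5. grease-trap servicing 63 days ago vs limit 60 → not met
6. fire-suppression system test 686 days ago vs limit 730 → met
7. condition 'offers outdoor seating' holds; allergen-trained staff 3 ≥ 2 → met
Not met: 1, 4, 5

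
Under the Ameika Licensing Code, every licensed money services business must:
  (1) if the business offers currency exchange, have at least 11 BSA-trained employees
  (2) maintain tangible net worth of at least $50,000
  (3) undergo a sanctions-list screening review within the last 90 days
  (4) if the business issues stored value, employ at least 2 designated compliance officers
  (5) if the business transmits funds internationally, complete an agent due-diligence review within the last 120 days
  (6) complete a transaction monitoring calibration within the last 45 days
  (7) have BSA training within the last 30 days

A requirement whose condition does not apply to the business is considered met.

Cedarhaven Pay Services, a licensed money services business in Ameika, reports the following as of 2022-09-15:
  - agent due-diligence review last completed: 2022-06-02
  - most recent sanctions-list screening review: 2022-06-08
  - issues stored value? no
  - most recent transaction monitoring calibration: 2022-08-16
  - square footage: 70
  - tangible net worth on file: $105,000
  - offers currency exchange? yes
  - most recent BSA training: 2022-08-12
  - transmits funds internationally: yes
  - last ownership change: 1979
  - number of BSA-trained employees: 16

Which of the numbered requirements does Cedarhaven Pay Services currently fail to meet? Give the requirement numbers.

3, 7

1. condition 'offers currency exchange' holds; BSA-trained employees 16 ≥ 11 → met
2. tangible net worth $105,000 ≥ $50,000 → met
3. sanctions-list screening review 99 days ago vs limit 90 → not met
4. condition 'issues stored value' does not hold → requirement n/a → met
5. condition 'transmits funds internationally' holds; agent due-diligence review 105 days ago vs limit 120 → met
6. transaction monitoring calibration 30 days ago vs limit 45 → met
7. BSA training 34 days ago vs limit 30 → not met
Not met: 3, 7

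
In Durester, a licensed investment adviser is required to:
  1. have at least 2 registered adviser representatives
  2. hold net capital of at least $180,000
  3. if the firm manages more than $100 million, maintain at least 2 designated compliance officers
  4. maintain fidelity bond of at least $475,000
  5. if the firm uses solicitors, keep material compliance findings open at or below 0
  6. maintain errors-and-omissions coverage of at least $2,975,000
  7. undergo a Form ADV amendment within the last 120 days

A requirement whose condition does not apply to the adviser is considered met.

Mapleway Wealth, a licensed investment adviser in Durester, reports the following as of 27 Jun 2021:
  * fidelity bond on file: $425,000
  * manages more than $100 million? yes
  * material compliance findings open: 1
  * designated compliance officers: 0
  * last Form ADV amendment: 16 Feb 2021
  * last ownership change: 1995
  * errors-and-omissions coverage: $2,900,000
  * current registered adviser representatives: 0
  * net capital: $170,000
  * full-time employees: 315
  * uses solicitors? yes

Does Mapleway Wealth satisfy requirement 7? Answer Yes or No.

No

7. Form ADV amendment 131 days ago vs limit 120 → not met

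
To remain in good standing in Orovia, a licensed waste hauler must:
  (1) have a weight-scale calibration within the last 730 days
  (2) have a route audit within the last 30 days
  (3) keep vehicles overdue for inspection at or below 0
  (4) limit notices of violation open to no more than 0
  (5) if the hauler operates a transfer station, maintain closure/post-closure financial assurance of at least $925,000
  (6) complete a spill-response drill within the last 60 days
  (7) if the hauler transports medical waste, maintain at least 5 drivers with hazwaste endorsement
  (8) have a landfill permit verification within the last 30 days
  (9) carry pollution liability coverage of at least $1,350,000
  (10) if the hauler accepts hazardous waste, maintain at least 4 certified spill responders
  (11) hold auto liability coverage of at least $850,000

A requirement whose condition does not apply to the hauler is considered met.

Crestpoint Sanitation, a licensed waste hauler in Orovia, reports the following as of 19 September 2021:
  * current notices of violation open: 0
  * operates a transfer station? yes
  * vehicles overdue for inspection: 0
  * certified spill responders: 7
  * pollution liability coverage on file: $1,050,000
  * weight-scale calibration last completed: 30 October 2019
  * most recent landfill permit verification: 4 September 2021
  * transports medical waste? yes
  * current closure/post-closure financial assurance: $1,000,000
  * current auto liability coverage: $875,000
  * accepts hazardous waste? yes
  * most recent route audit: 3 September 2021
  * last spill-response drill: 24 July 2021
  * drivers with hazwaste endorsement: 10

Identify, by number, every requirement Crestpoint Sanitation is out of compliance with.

9

1. weight-scale calibration 690 days ago vs limit 730 → met
2. route audit 16 days ago vs limit 30 → met
3. vehicles overdue for inspection 0 ≤ 0 → met
4. notices of violation open 0 ≤ 0 → met
5. condition 'operates a transfer station' holds; closure/post-closure financial assurance $1,000,000 ≥ $925,000 → met
6. spill-response drill 57 days ago vs limit 60 → met
7. condition 'transports medical waste' holds; drivers with hazwaste endorsement 10 ≥ 5 → met
8. landfill permit verification 15 days ago vs limit 30 → met
9. pollution liability coverage $1,050,000 < $1,350,000 → not met
10. condition 'accepts hazardous waste' holds; certified spill responders 7 ≥ 4 → met
11. auto liability coverage $875,000 ≥ $850,000 → met
Not met: 9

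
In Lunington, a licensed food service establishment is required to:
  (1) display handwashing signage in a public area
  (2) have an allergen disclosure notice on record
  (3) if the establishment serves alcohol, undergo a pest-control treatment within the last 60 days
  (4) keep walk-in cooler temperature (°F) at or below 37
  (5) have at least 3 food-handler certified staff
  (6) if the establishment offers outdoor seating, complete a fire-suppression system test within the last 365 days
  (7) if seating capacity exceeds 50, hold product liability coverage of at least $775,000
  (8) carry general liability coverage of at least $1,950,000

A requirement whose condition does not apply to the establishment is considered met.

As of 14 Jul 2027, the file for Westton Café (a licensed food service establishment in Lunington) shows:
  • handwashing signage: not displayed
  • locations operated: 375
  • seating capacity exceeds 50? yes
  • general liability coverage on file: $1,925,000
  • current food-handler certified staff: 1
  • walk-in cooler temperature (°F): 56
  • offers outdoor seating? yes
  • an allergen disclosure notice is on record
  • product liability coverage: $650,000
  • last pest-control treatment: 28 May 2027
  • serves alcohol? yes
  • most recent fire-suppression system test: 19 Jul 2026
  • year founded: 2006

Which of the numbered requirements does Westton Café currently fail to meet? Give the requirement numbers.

1. handwashing signage absent → not met
2. allergen disclosure notice present → met
3. condition 'serves alcohol' holds; pest-control treatment 47 days ago vs limit 60 → met
4. walk-in cooler temperature (°F) 56 > 37 → not met
5. food-handler certified staff 1 < 3 → not met
6. condition 'offers outdoor seating' holds; fire-suppression system test 360 days ago vs limit 365 → met
7. condition 'seating capacity exceeds 50' holds; product liability coverage $650,000 < $775,000 → not met
8. general liability coverage $1,925,000 < $1,950,000 → not met
Not met: 1, 4, 5, 7, 8

1, 4, 5, 7, 8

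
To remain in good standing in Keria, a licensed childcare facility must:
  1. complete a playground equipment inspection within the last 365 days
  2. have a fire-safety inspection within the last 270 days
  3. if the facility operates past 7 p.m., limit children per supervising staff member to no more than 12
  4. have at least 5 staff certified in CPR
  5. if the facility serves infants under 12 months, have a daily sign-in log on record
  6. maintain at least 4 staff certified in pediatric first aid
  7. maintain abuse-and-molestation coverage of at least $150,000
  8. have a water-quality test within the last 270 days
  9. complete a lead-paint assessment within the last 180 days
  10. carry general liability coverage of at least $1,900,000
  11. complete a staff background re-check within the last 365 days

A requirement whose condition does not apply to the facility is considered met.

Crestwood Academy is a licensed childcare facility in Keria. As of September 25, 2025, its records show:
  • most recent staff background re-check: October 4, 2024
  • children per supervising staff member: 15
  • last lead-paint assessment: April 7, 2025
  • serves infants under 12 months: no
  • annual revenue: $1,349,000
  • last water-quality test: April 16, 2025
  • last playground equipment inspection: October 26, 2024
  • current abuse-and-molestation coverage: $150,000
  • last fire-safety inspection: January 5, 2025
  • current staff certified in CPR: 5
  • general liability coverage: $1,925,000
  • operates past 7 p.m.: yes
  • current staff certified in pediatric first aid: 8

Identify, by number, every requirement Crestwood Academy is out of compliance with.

1. playground equipment inspection 334 days ago vs limit 365 → met
2. fire-safety inspection 263 days ago vs limit 270 → met
3. condition 'operates past 7 p.m.' holds; children per supervising staff member 15 > 12 → not met
4. staff certified in CPR 5 ≥ 5 → met
5. condition 'serves infants under 12 months' does not hold → requirement n/a → met
6. staff certified in pediatric first aid 8 ≥ 4 → met
7. abuse-and-molestation coverage $150,000 ≥ $150,000 → met
8. water-quality test 162 days ago vs limit 270 → met
9. lead-paint assessment 171 days ago vs limit 180 → met
10. general liability coverage $1,925,000 ≥ $1,900,000 → met
11. staff background re-check 356 days ago vs limit 365 → met
Not met: 3

3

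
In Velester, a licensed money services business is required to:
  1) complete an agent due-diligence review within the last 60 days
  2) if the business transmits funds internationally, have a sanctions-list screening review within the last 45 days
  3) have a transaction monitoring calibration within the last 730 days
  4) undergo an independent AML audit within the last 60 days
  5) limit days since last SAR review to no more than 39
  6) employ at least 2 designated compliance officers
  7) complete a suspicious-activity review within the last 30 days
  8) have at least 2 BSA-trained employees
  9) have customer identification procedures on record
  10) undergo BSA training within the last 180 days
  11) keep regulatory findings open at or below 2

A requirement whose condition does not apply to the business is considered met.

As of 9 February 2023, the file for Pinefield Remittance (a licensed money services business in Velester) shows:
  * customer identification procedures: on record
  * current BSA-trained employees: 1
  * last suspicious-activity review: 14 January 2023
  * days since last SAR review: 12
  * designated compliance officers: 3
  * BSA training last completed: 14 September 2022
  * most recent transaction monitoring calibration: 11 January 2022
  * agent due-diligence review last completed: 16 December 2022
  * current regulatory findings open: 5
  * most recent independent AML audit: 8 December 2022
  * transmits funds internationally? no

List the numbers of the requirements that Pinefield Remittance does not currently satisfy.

1. agent due-diligence review 55 days ago vs limit 60 → met
2. condition 'transmits funds internationally' does not hold → requirement n/a → met
3. transaction monitoring calibration 394 days ago vs limit 730 → met
4. independent AML audit 63 days ago vs limit 60 → not met
5. days since last SAR review 12 ≤ 39 → met
6. designated compliance officers 3 ≥ 2 → met
7. suspicious-activity review 26 days ago vs limit 30 → met
8. BSA-trained employees 1 < 2 → not met
9. customer identification procedures present → met
10. BSA training 148 days ago vs limit 180 → met
11. regulatory findings open 5 > 2 → not met
Not met: 4, 8, 11

4, 8, 11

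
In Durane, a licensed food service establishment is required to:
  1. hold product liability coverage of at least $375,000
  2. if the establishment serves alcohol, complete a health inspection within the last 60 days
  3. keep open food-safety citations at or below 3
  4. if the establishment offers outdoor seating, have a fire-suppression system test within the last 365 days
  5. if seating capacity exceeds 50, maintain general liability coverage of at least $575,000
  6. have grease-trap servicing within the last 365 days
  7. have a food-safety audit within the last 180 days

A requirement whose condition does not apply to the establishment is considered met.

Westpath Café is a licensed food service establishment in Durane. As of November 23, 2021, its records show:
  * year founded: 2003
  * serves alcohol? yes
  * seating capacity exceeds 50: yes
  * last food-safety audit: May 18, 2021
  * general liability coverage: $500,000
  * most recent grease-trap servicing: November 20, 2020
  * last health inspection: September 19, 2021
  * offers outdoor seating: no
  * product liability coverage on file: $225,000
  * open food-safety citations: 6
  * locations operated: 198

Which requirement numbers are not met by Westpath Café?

1. product liability coverage $225,000 < $375,000 → not met
2. condition 'serves alcohol' holds; health inspection 65 days ago vs limit 60 → not met
3. open food-safety citations 6 > 3 → not met
4. condition 'offers outdoor seating' does not hold → requirement n/a → met
5. condition 'seating capacity exceeds 50' holds; general liability coverage $500,000 < $575,000 → not met
6. grease-trap servicing 368 days ago vs limit 365 → not met
7. food-safety audit 189 days ago vs limit 180 → not met
Not met: 1, 2, 3, 5, 6, 7

1, 2, 3, 5, 6, 7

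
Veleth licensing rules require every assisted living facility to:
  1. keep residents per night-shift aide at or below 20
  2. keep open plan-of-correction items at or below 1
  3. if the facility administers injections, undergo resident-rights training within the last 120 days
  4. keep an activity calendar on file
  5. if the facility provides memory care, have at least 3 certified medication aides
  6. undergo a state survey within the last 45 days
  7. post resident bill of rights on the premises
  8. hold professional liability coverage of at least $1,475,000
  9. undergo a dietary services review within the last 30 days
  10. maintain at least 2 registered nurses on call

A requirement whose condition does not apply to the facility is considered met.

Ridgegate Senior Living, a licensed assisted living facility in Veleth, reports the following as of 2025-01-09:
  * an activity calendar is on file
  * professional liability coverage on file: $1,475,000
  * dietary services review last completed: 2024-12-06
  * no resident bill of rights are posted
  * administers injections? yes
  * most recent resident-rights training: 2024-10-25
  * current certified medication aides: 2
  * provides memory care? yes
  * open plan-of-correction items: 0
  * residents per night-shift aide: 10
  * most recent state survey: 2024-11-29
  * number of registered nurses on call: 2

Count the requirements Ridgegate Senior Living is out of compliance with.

3

1. residents per night-shift aide 10 ≤ 20 → met
2. open plan-of-correction items 0 ≤ 1 → met
3. condition 'administers injections' holds; resident-rights training 76 days ago vs limit 120 → met
4. activity calendar present → met
5. condition 'provides memory care' holds; certified medication aides 2 < 3 → not met
6. state survey 41 days ago vs limit 45 → met
7. resident bill of rights absent → not met
8. professional liability coverage $1,475,000 ≥ $1,475,000 → met
9. dietary services review 34 days ago vs limit 30 → not met
10. registered nurses on call 2 ≥ 2 → met
Not met: 3 of 10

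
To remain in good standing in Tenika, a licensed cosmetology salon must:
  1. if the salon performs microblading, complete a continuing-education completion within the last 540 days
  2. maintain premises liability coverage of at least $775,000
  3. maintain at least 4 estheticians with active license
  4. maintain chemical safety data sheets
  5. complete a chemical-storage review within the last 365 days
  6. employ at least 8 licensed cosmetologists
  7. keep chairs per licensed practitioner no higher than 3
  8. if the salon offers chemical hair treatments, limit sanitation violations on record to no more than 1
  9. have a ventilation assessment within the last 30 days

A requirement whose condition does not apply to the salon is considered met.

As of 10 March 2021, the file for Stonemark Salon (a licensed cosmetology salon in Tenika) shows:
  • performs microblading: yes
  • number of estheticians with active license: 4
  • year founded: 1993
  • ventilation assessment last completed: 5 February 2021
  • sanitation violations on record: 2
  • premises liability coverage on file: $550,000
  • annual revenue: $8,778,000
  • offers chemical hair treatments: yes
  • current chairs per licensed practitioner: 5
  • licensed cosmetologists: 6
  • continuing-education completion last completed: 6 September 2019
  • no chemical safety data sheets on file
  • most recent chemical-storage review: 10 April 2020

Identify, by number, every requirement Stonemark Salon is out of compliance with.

1, 2, 4, 6, 7, 8, 9

1. condition 'performs microblading' holds; continuing-education completion 551 days ago vs limit 540 → not met
2. premises liability coverage $550,000 < $775,000 → not met
3. estheticians with active license 4 ≥ 4 → met
4. chemical safety data sheets absent → not met
5. chemical-storage review 334 days ago vs limit 365 → met
6. licensed cosmetologists 6 < 8 → not met
7. chairs per licensed practitioner 5 > 3 → not met
8. condition 'offers chemical hair treatments' holds; sanitation violations on record 2 > 1 → not met
9. ventilation assessment 33 days ago vs limit 30 → not met
Not met: 1, 2, 4, 6, 7, 8, 9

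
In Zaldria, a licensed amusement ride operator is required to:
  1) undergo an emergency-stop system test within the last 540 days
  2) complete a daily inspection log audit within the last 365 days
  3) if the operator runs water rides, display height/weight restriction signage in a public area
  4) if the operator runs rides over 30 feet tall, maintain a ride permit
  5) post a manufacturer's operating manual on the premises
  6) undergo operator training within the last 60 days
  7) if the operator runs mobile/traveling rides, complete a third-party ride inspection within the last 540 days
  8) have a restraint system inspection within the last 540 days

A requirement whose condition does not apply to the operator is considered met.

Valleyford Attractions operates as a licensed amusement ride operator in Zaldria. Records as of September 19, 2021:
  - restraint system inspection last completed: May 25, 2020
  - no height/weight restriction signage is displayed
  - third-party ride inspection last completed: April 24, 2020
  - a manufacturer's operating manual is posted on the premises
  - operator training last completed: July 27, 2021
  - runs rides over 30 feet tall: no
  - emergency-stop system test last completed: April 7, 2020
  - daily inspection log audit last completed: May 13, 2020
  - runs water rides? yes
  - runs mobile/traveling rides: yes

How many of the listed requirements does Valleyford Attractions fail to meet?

1. emergency-stop system test 530 days ago vs limit 540 → met
2. daily inspection log audit 494 days ago vs limit 365 → not met
3. condition 'runs water rides' holds; height/weight restriction signage absent → not met
4. condition 'runs rides over 30 feet tall' does not hold → requirement n/a → met
5. manufacturer's operating manual present → met
6. operator training 54 days ago vs limit 60 → met
7. condition 'runs mobile/traveling rides' holds; third-party ride inspection 513 days ago vs limit 540 → met
8. restraint system inspection 482 days ago vs limit 540 → met
Not met: 2 of 8

2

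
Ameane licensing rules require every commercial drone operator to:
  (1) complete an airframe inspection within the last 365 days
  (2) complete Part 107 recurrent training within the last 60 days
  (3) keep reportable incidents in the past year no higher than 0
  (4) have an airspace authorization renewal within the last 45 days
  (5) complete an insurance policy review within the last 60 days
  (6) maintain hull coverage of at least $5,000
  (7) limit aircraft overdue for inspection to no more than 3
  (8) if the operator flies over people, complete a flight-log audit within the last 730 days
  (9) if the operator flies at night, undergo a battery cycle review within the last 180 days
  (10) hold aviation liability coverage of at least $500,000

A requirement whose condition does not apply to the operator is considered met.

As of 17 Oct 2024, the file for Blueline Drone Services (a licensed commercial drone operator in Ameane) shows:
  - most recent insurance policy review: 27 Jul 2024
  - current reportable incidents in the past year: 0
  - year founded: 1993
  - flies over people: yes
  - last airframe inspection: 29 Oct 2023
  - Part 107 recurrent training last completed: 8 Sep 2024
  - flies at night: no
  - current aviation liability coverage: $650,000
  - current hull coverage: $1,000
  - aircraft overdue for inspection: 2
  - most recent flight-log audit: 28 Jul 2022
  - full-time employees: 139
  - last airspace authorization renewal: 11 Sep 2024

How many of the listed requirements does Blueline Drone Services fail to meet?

3

1. airframe inspection 354 days ago vs limit 365 → met
2. Part 107 recurrent training 39 days ago vs limit 60 → met
3. reportable incidents in the past year 0 ≤ 0 → met
4. airspace authorization renewal 36 days ago vs limit 45 → met
5. insurance policy review 82 days ago vs limit 60 → not met
6. hull coverage $1,000 < $5,000 → not met
7. aircraft overdue for inspection 2 ≤ 3 → met
8. condition 'flies over people' holds; flight-log audit 812 days ago vs limit 730 → not met
9. condition 'flies at night' does not hold → requirement n/a → met
10. aviation liability coverage $650,000 ≥ $500,000 → met
Not met: 3 of 10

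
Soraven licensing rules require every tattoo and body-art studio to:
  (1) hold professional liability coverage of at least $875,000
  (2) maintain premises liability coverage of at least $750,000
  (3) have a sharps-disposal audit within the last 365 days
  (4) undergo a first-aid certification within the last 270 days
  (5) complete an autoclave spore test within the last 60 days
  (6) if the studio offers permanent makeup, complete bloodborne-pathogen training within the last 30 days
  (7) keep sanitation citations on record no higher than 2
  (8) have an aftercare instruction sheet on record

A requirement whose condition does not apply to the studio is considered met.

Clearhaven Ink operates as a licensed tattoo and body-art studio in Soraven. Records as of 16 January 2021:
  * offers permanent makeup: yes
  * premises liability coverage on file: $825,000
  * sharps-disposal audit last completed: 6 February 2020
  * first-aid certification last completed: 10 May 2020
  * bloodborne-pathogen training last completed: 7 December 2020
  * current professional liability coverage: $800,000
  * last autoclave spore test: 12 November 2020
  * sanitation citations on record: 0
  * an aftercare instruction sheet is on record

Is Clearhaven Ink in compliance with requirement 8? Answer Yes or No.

Yes

8. aftercare instruction sheet present → met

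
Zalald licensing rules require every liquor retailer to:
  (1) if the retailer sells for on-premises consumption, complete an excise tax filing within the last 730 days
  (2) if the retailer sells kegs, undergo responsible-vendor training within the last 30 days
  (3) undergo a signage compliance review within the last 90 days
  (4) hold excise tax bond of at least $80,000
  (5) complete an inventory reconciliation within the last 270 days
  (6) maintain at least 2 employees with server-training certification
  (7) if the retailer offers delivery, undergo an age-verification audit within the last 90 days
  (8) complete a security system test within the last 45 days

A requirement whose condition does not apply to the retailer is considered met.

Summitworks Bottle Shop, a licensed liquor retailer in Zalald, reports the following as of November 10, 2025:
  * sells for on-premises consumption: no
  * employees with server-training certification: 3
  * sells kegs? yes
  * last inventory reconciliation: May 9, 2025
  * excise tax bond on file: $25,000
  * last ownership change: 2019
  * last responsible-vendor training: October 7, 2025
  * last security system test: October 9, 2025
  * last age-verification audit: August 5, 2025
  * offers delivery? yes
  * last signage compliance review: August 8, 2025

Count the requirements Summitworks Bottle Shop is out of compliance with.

4

1. condition 'sells for on-premises consumption' does not hold → requirement n/a → met
2. condition 'sells kegs' holds; responsible-vendor training 34 days ago vs limit 30 → not met
3. signage compliance review 94 days ago vs limit 90 → not met
4. excise tax bond $25,000 < $80,000 → not met
5. inventory reconciliation 185 days ago vs limit 270 → met
6. employees with server-training certification 3 ≥ 2 → met
7. condition 'offers delivery' holds; age-verification audit 97 days ago vs limit 90 → not met
8. security system test 32 days ago vs limit 45 → met
Not met: 4 of 8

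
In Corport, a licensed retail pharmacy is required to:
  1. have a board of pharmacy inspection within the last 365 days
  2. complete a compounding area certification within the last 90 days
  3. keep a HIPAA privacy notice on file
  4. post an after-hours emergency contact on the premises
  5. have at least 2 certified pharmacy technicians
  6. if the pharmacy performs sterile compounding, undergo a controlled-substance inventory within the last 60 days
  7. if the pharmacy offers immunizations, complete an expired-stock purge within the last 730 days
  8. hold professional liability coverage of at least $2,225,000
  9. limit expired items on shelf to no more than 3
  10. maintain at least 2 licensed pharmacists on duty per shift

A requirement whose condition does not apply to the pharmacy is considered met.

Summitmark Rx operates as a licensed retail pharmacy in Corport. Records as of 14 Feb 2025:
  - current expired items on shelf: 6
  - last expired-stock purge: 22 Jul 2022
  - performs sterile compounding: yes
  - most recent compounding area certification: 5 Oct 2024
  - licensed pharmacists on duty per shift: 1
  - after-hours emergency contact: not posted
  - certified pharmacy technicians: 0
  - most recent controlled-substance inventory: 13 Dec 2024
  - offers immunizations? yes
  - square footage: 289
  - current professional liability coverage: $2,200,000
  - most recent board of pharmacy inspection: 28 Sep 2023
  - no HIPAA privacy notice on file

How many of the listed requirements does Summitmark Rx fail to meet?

10

1. board of pharmacy inspection 505 days ago vs limit 365 → not met
2. compounding area certification 132 days ago vs limit 90 → not met
3. HIPAA privacy notice absent → not met
4. after-hours emergency contact absent → not met
5. certified pharmacy technicians 0 < 2 → not met
6. condition 'performs sterile compounding' holds; controlled-substance inventory 63 days ago vs limit 60 → not met
7. condition 'offers immunizations' holds; expired-stock purge 938 days ago vs limit 730 → not met
8. professional liability coverage $2,200,000 < $2,225,000 → not met
9. expired items on shelf 6 > 3 → not met
10. licensed pharmacists on duty per shift 1 < 2 → not met
Not met: 10 of 10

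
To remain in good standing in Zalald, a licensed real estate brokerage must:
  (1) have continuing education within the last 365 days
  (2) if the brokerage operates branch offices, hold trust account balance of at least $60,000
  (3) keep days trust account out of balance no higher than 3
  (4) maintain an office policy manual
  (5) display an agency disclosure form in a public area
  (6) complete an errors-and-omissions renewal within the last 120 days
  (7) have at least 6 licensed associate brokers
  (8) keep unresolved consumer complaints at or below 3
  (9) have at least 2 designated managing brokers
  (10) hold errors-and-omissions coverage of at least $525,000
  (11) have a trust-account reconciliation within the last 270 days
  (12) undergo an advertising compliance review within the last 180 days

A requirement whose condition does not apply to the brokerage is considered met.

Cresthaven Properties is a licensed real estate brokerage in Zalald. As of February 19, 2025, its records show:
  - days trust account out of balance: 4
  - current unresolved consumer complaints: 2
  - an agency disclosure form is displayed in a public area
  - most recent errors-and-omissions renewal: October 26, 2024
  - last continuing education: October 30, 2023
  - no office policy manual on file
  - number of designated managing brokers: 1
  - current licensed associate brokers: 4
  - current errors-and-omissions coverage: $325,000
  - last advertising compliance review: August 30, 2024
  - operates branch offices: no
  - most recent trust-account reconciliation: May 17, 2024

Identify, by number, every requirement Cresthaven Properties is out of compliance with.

1. continuing education 478 days ago vs limit 365 → not met
2. condition 'operates branch offices' does not hold → requirement n/a → met
3. days trust account out of balance 4 > 3 → not met
4. office policy manual absent → not met
5. agency disclosure form present → met
6. errors-and-omissions renewal 116 days ago vs limit 120 → met
7. licensed associate brokers 4 < 6 → not met
8. unresolved consumer complaints 2 ≤ 3 → met
9. designated managing brokers 1 < 2 → not met
10. errors-and-omissions coverage $325,000 < $525,000 → not met
11. trust-account reconciliation 278 days ago vs limit 270 → not met
12. advertising compliance review 173 days ago vs limit 180 → met
Not met: 1, 3, 4, 7, 9, 10, 11

1, 3, 4, 7, 9, 10, 11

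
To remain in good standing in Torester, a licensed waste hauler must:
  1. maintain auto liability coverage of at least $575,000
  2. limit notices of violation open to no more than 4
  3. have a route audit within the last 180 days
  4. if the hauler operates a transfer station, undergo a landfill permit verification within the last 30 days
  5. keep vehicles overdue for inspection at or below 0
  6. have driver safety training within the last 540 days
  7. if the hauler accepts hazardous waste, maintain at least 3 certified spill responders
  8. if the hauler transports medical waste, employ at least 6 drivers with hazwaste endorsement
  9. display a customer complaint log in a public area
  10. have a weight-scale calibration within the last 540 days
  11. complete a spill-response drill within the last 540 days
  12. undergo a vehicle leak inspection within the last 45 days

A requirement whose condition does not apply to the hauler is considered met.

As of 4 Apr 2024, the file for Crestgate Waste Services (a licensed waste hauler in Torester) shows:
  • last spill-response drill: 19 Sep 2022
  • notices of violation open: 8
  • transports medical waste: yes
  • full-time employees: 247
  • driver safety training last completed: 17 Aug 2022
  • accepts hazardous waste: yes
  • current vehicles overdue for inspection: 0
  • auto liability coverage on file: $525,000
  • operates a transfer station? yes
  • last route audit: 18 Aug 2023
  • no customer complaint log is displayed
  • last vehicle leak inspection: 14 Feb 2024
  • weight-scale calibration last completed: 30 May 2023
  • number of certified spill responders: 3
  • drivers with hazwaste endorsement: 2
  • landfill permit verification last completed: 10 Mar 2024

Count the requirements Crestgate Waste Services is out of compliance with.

8

1. auto liability coverage $525,000 < $575,000 → not met
2. notices of violation open 8 > 4 → not met
3. route audit 230 days ago vs limit 180 → not met
4. condition 'operates a transfer station' holds; landfill permit verification 25 days ago vs limit 30 → met
5. vehicles overdue for inspection 0 ≤ 0 → met
6. driver safety training 596 days ago vs limit 540 → not met
7. condition 'accepts hazardous waste' holds; certified spill responders 3 ≥ 3 → met
8. condition 'transports medical waste' holds; drivers with hazwaste endorsement 2 < 6 → not met
9. customer complaint log absent → not met
10. weight-scale calibration 310 days ago vs limit 540 → met
11. spill-response drill 563 days ago vs limit 540 → not met
12. vehicle leak inspection 50 days ago vs limit 45 → not met
Not met: 8 of 12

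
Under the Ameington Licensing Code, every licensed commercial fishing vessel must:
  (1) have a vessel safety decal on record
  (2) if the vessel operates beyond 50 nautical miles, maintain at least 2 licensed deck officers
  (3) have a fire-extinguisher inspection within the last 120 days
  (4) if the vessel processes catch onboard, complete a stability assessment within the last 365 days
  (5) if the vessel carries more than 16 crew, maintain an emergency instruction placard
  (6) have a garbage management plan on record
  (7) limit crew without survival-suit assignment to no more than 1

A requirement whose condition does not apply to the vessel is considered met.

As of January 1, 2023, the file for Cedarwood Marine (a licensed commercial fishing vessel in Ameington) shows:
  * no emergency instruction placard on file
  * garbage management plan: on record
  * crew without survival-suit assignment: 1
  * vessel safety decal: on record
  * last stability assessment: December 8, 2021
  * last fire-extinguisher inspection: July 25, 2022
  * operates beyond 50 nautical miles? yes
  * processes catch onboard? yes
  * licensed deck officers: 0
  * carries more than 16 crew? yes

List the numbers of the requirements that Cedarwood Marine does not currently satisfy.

2, 3, 4, 5

1. vessel safety decal present → met
2. condition 'operates beyond 50 nautical miles' holds; licensed deck officers 0 < 2 → not met
3. fire-extinguisher inspection 160 days ago vs limit 120 → not met
4. condition 'processes catch onboard' holds; stability assessment 389 days ago vs limit 365 → not met
5. condition 'carries more than 16 crew' holds; emergency instruction placard absent → not met
6. garbage management plan present → met
7. crew without survival-suit assignment 1 ≤ 1 → met
Not met: 2, 3, 4, 5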